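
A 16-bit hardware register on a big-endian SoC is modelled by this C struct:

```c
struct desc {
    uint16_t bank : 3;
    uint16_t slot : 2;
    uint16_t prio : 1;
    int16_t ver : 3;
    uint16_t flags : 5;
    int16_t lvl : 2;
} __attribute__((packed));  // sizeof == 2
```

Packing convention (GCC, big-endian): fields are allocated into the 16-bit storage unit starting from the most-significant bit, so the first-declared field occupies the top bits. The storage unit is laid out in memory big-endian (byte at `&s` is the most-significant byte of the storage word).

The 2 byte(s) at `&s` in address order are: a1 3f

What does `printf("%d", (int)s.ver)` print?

[0]=0xa1 [1]=0x3f (big-endian) → word 0xa13f
bank [13+:3] = (word>>13) & 0x7 = 5
slot [11+:2] = (word>>11) & 0x3 = 0
prio [10+:1] = (word>>10) & 0x1 = 0
ver [7+:3] = (word>>7) & 0x7 = 2  ←
flags [2+:5] = (word>>2) & 0x1f = 15
lvl [0+:2] = (word>>0) & 0x3 = 3
ver signed 3b, MSB=0: value = 2

2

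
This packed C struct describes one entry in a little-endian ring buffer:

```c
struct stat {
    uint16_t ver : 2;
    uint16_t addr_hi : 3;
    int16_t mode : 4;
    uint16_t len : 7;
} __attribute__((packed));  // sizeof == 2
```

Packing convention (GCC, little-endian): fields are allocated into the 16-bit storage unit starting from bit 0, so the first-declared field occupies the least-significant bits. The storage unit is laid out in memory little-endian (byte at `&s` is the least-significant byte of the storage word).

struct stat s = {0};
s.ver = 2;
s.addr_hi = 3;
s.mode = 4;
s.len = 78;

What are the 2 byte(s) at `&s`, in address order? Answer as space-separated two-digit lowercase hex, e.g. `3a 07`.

8e 9c

ver (2b) val=2 bits=0x2 at bit 0: 0x0002
addr_hi (3b) val=3 bits=0x3 at bit 2: 0x000e
mode (4b) val=4 bits=0x4 at bit 5: 0x008e
len (7b) val=78 bits=0x4e at bit 9: 0x9c8e
word = 0x9c8e → little-endian bytes:
  [0]=0x8e  [1]=0x9c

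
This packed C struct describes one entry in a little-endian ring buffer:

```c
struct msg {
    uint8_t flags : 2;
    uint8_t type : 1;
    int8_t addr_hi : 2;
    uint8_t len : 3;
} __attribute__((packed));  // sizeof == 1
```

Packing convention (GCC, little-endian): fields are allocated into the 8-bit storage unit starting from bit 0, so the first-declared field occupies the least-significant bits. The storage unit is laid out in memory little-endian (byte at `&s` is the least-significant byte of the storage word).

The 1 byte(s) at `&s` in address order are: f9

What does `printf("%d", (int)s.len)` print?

7

[0]=0xf9 (little-endian) → word 0xf9
flags [0+:2] = (word>>0) & 0x3 = 1
type [2+:1] = (word>>2) & 0x1 = 0
addr_hi [3+:2] = (word>>3) & 0x3 = 3
len [5+:3] = (word>>5) & 0x7 = 7  ←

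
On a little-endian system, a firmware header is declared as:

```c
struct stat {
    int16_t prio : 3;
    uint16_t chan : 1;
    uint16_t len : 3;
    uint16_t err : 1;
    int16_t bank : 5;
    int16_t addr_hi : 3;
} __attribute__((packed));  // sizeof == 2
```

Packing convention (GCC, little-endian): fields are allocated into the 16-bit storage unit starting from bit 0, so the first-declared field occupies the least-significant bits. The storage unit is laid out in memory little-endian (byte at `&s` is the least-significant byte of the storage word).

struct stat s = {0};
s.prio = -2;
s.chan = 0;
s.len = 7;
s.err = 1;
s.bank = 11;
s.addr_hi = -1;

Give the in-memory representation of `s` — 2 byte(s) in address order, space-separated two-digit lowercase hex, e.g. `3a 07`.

f6 eb

prio:3 = -2 → 0x6 << 0 → word 0x0006
chan:1 = 0 → 0x0 << 3 → word 0x0006
len:3 = 7 → 0x7 << 4 → word 0x0076
err:1 = 1 → 0x1 << 7 → word 0x00f6
bank:5 = 11 → 0xb << 8 → word 0x0bf6
addr_hi:3 = -1 → 0x7 << 13 → word 0xebf6
word = 0xebf6 → little-endian bytes:
  [0]=0xf6  [1]=0xeb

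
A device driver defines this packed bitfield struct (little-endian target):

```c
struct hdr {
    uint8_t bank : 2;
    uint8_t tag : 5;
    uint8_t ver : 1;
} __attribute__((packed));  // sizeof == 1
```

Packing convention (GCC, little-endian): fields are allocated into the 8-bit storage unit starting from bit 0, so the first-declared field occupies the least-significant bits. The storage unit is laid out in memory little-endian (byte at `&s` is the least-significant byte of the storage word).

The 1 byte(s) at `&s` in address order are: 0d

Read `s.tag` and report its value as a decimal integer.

3

[0]=0x0d (little-endian) → word 0x0d
bank [0+:2] = (word>>0) & 0x3 = 1
tag [2+:5] = (word>>2) & 0x1f = 3  ←
ver [7+:1] = (word>>7) & 0x1 = 0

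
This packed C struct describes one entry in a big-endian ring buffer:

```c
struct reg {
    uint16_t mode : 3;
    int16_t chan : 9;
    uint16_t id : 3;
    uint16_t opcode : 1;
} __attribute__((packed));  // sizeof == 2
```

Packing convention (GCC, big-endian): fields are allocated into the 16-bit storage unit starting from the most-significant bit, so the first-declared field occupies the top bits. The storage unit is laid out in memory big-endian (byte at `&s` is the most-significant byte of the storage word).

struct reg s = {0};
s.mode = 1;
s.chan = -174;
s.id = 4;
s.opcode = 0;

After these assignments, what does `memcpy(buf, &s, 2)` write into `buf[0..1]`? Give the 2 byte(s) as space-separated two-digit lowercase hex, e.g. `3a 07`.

mode (3b) val=1 bits=0x1 at bit 13: 0x2000
chan (9b) val=-174 bits=0x152 at bit 4: 0x3520
id (3b) val=4 bits=0x4 at bit 1: 0x3528
opcode (1b) val=0 bits=0x0 at bit 0: 0x3528
word = 0x3528 → big-endian bytes:
  [0]=0x35  [1]=0x28

35 28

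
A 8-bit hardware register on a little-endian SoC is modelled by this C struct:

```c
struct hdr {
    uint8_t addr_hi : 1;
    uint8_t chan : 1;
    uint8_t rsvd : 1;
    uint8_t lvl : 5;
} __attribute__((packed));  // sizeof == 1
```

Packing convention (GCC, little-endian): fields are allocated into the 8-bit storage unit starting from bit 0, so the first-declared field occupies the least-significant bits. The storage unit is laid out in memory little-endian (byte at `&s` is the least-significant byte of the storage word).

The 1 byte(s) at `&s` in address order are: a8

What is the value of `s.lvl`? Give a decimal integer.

[0]=0xa8 (little-endian) → word 0xa8
addr_hi [0+:1] = (word>>0) & 0x1 = 0
chan [1+:1] = (word>>1) & 0x1 = 0
rsvd [2+:1] = (word>>2) & 0x1 = 0
lvl [3+:5] = (word>>3) & 0x1f = 21  ←

21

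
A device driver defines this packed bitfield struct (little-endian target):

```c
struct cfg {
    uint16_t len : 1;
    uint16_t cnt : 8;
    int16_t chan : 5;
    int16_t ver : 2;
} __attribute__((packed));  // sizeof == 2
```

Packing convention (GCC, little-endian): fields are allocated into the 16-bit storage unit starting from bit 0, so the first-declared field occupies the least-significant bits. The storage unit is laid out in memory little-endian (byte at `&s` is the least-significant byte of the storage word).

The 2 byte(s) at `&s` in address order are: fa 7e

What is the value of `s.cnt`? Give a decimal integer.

[0]=0xfa [1]=0x7e (little-endian) → word 0x7efa
len:1 @ bit 0 → (0x7efa>>0)&0x1 = 0x0
cnt:8 @ bit 1 → (0x7efa>>1)&0xff = 0x7d  ←
chan:5 @ bit 9 → (0x7efa>>9)&0x1f = 0x1f
ver:2 @ bit 14 → (0x7efa>>14)&0x3 = 0x1

125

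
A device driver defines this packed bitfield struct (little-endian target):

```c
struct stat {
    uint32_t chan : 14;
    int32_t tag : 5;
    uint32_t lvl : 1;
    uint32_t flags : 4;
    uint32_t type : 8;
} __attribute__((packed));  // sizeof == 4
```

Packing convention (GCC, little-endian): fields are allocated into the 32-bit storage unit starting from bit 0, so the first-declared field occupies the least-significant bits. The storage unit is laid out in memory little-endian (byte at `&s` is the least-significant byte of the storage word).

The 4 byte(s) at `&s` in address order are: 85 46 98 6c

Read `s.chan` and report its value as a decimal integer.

1669

[0]=0x85 [1]=0x46 [2]=0x98 [3]=0x6c (little-endian) → word 0x6c984685
chan [0+:14] = (word>>0) & 0x3fff = 1669  ←
tag [14+:5] = (word>>14) & 0x1f = 1
lvl [19+:1] = (word>>19) & 0x1 = 1
flags [20+:4] = (word>>20) & 0xf = 9
type [24+:8] = (word>>24) & 0xff = 108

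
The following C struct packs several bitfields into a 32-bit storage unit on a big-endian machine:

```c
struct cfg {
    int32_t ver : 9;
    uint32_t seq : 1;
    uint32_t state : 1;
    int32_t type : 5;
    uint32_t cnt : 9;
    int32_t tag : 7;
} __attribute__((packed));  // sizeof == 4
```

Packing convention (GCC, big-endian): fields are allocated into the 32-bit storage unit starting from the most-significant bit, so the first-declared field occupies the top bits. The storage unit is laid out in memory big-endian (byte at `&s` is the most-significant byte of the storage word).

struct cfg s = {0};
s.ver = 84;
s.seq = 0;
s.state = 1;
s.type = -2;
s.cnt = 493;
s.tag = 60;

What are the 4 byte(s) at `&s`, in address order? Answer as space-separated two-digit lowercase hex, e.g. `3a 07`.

2a 3e f6 bc

[23+:9] ver=84 & 0x1ff = 0x54; word=0x2a000000
[22+:1] seq=0 & 0x1 = 0x0; word=0x2a000000
[21+:1] state=1 & 0x1 = 0x1; word=0x2a200000
[16+:5] type=-2 & 0x1f = 0x1e; word=0x2a3e0000
[7+:9] cnt=493 & 0x1ff = 0x1ed; word=0x2a3ef680
[0+:7] tag=60 & 0x7f = 0x3c; word=0x2a3ef6bc
word = 0x2a3ef6bc → big-endian bytes:
  [0]=0x2a  [1]=0x3e  [2]=0xf6  [3]=0xbc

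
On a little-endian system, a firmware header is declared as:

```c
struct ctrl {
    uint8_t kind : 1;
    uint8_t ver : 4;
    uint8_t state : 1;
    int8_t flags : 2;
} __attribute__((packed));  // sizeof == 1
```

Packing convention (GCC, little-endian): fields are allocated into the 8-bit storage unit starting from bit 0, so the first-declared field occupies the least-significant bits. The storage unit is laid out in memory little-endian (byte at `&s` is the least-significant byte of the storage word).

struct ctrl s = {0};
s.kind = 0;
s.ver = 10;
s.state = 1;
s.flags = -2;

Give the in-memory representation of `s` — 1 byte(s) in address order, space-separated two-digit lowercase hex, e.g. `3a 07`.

kind:1 = 0 → 0x0 << 0 → word 0x00
ver:4 = 10 → 0xa << 1 → word 0x14
state:1 = 1 → 0x1 << 5 → word 0x34
flags:2 = -2 → 0x2 << 6 → word 0xb4
word = 0xb4 → little-endian bytes:
  [0]=0xb4

b4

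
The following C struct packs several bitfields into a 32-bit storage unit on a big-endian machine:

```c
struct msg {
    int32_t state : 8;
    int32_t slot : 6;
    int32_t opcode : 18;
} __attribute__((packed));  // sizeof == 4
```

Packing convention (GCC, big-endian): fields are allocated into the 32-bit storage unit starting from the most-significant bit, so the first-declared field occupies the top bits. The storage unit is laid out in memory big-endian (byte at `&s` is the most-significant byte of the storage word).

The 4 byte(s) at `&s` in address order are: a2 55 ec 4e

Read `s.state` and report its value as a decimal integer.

[0]=0xa2 [1]=0x55 [2]=0xec [3]=0x4e (big-endian) → word 0xa255ec4e
state [24+:8] = (word>>24) & 0xff = 162  ←
slot [18+:6] = (word>>18) & 0x3f = 21
opcode [0+:18] = (word>>0) & 0x3ffff = 126030
state signed 8b, MSB=1: 162 - 256 = -94

-94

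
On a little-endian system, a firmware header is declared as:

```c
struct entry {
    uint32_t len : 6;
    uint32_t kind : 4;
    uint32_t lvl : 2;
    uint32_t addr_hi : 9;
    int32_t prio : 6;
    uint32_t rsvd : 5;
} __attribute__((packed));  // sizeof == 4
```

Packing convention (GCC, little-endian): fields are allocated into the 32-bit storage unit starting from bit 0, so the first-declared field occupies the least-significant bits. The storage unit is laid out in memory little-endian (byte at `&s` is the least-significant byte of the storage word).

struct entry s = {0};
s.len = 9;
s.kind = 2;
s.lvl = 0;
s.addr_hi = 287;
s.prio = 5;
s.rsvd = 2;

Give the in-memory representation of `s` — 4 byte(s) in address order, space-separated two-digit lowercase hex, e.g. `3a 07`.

89 f0 b1 10

[0+:6] len=9 & 0x3f = 0x9; word=0x00000009
[6+:4] kind=2 & 0xf = 0x2; word=0x00000089
[10+:2] lvl=0 & 0x3 = 0x0; word=0x00000089
[12+:9] addr_hi=287 & 0x1ff = 0x11f; word=0x0011f089
[21+:6] prio=5 & 0x3f = 0x5; word=0x00b1f089
[27+:5] rsvd=2 & 0x1f = 0x2; word=0x10b1f089
word = 0x10b1f089 → little-endian bytes:
  [0]=0x89  [1]=0xf0  [2]=0xb1  [3]=0x10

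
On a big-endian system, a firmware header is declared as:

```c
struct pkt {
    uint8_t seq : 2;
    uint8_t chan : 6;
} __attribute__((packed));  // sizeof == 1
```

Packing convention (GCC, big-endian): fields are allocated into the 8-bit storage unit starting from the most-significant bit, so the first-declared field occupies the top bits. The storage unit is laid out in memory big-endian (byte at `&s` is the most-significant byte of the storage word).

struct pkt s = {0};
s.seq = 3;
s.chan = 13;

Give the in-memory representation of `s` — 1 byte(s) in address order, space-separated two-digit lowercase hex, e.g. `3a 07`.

seq (2b) val=3 bits=0x3 at bit 6: 0xc0
chan (6b) val=13 bits=0xd at bit 0: 0xcd
word = 0xcd → big-endian bytes:
  [0]=0xcd

cd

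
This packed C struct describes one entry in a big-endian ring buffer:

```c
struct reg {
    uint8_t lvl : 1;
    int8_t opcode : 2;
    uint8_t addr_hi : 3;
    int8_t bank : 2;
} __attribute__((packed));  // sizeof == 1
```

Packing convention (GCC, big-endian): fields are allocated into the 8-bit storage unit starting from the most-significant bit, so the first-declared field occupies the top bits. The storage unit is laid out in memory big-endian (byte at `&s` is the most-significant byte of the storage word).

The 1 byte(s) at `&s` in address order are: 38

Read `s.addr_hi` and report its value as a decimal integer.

6

[0]=0x38 (big-endian) → word 0x38
lvl:1 @ bit 7 → (0x38>>7)&0x1 = 0x0
opcode:2 @ bit 5 → (0x38>>5)&0x3 = 0x1
addr_hi:3 @ bit 2 → (0x38>>2)&0x7 = 0x6  ←
bank:2 @ bit 0 → (0x38>>0)&0x3 = 0x0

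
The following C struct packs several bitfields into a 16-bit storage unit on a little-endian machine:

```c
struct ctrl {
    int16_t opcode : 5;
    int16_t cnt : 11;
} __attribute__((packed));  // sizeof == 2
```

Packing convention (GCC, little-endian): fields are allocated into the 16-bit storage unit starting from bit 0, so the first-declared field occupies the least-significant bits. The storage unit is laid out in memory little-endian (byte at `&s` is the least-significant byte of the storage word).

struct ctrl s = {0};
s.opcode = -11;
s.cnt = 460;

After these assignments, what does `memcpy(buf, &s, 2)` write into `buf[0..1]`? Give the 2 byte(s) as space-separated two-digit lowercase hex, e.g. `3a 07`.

opcode:5 = -11 → 0x15 << 0 → word 0x0015
cnt:11 = 460 → 0x1cc << 5 → word 0x3995
word = 0x3995 → little-endian bytes:
  [0]=0x95  [1]=0x39

95 39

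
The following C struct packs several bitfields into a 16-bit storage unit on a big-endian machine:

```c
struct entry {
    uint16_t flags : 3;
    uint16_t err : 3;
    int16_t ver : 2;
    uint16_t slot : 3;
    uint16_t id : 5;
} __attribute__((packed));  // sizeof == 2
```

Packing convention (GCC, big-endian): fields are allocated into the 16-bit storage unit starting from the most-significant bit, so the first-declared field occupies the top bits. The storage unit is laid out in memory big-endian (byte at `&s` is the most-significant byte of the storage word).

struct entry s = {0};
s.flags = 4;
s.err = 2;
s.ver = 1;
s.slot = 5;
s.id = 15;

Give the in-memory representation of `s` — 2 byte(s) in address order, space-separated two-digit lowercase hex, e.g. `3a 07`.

[13+:3] flags=4 & 0x7 = 0x4; word=0x8000
[10+:3] err=2 & 0x7 = 0x2; word=0x8800
[8+:2] ver=1 & 0x3 = 0x1; word=0x8900
[5+:3] slot=5 & 0x7 = 0x5; word=0x89a0
[0+:5] id=15 & 0x1f = 0xf; word=0x89af
word = 0x89af → big-endian bytes:
  [0]=0x89  [1]=0xaf

89 af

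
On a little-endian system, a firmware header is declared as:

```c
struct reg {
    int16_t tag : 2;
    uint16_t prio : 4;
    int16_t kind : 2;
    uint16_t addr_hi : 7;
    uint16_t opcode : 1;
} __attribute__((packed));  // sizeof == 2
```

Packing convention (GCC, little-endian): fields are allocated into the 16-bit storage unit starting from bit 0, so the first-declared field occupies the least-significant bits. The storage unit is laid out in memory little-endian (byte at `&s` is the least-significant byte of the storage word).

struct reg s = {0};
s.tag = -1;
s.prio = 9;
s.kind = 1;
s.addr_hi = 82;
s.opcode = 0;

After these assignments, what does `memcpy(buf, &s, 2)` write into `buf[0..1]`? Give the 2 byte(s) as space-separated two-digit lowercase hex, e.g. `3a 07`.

67 52

tag:2 = -1 → 0x3 << 0 → word 0x0003
prio:4 = 9 → 0x9 << 2 → word 0x0027
kind:2 = 1 → 0x1 << 6 → word 0x0067
addr_hi:7 = 82 → 0x52 << 8 → word 0x5267
opcode:1 = 0 → 0x0 << 15 → word 0x5267
word = 0x5267 → little-endian bytes:
  [0]=0x67  [1]=0x52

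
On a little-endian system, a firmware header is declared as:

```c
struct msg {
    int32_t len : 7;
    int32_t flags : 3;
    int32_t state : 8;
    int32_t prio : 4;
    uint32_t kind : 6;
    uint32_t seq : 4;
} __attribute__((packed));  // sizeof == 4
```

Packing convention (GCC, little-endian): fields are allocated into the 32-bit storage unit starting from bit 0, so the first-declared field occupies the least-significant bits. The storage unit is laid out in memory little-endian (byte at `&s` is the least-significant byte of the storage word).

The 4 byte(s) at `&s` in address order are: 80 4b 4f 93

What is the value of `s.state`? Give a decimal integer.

[0]=0x80 [1]=0x4b [2]=0x4f [3]=0x93 (little-endian) → word 0x934f4b80
len [0+:7] = (word>>0) & 0x7f = 0
flags [7+:3] = (word>>7) & 0x7 = 7
state [10+:8] = (word>>10) & 0xff = 210  ←
prio [18+:4] = (word>>18) & 0xf = 3
kind [22+:6] = (word>>22) & 0x3f = 13
seq [28+:4] = (word>>28) & 0xf = 9
state signed 8b, MSB=1: 210 - 256 = -46

-46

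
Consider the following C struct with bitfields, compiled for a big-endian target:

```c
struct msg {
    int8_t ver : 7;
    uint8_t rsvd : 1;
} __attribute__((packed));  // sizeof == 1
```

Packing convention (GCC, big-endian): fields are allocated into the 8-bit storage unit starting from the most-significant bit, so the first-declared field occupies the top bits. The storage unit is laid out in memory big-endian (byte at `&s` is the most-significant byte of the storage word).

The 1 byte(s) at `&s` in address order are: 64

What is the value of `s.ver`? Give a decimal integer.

[0]=0x64 (big-endian) → word 0x64
ver:7 @ bit 1 → (0x64>>1)&0x7f = 0x32  ←
rsvd:1 @ bit 0 → (0x64>>0)&0x1 = 0x0
ver signed 7b, MSB=0: value = 50

50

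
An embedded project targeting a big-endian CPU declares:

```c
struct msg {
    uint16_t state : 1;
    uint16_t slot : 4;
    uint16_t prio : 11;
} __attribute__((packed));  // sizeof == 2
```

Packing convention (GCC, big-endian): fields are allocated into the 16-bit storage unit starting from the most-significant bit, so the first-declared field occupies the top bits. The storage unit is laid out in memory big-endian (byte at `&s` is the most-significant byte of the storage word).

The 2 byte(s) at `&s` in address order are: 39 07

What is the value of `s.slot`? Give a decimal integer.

[0]=0x39 [1]=0x07 (big-endian) → word 0x3907
state:1 @ bit 15 → (0x3907>>15)&0x1 = 0x0
slot:4 @ bit 11 → (0x3907>>11)&0xf = 0x7  ←
prio:11 @ bit 0 → (0x3907>>0)&0x7ff = 0x107

7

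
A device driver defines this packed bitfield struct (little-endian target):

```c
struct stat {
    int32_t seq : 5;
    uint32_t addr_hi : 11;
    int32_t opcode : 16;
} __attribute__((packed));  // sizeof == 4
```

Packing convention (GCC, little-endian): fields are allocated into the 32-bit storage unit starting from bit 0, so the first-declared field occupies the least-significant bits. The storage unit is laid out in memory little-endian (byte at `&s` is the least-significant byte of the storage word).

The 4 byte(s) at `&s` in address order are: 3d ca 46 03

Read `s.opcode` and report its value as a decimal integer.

838

[0]=0x3d [1]=0xca [2]=0x46 [3]=0x03 (little-endian) → word 0x0346ca3d
seq [0+:5] = (word>>0) & 0x1f = 29
addr_hi [5+:11] = (word>>5) & 0x7ff = 1617
opcode [16+:16] = (word>>16) & 0xffff = 838  ←
opcode signed 16b, MSB=0: value = 838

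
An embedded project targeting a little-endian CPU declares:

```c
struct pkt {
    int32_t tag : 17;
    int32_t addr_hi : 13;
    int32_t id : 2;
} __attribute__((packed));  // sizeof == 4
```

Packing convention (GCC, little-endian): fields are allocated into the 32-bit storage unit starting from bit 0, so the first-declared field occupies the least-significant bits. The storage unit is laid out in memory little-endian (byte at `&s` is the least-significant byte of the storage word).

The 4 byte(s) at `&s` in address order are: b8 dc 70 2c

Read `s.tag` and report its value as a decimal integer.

56504

[0]=0xb8 [1]=0xdc [2]=0x70 [3]=0x2c (little-endian) → word 0x2c70dcb8
tag:17 @ bit 0 → (0x2c70dcb8>>0)&0x1ffff = 0xdcb8  ←
addr_hi:13 @ bit 17 → (0x2c70dcb8>>17)&0x1fff = 0x1638
id:2 @ bit 30 → (0x2c70dcb8>>30)&0x3 = 0x0
tag signed 17b, MSB=0: value = 56504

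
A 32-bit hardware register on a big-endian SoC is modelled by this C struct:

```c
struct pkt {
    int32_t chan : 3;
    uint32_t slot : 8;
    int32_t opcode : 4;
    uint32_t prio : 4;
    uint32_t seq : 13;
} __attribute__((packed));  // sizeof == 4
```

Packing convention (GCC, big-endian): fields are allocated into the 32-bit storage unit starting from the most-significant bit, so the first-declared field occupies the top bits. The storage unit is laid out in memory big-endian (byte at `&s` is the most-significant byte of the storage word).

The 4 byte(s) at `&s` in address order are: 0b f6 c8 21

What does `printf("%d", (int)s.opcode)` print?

-5

[0]=0x0b [1]=0xf6 [2]=0xc8 [3]=0x21 (big-endian) → word 0x0bf6c821
chan [29+:3] = (word>>29) & 0x7 = 0
slot [21+:8] = (word>>21) & 0xff = 95
opcode [17+:4] = (word>>17) & 0xf = 11  ←
prio [13+:4] = (word>>13) & 0xf = 6
seq [0+:13] = (word>>0) & 0x1fff = 2081
opcode signed 4b, MSB=1: 11 - 16 = -5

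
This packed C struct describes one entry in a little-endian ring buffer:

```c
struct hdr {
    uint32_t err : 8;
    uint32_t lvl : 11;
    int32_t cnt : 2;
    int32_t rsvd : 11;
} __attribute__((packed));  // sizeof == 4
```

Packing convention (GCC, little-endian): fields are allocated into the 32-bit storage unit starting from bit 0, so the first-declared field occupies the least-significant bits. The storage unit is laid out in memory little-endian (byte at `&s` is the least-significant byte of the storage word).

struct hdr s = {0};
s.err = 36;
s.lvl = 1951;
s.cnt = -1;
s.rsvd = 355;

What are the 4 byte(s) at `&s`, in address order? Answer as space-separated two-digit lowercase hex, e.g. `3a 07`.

24 9f 7f 2c

err (8b) val=36 bits=0x24 at bit 0: 0x00000024
lvl (11b) val=1951 bits=0x79f at bit 8: 0x00079f24
cnt (2b) val=-1 bits=0x3 at bit 19: 0x001f9f24
rsvd (11b) val=355 bits=0x163 at bit 21: 0x2c7f9f24
word = 0x2c7f9f24 → little-endian bytes:
  [0]=0x24  [1]=0x9f  [2]=0x7f  [3]=0x2c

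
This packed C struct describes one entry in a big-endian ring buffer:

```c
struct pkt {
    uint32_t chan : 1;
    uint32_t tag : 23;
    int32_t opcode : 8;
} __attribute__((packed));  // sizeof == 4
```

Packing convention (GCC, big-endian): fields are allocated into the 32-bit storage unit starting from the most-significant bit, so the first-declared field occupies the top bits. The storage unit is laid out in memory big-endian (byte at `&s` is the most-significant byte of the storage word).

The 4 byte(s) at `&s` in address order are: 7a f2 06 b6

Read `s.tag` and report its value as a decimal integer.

[0]=0x7a [1]=0xf2 [2]=0x06 [3]=0xb6 (big-endian) → word 0x7af206b6
chan:1 @ bit 31 → (0x7af206b6>>31)&0x1 = 0x0
tag:23 @ bit 8 → (0x7af206b6>>8)&0x7fffff = 0x7af206  ←
opcode:8 @ bit 0 → (0x7af206b6>>0)&0xff = 0xb6

8057350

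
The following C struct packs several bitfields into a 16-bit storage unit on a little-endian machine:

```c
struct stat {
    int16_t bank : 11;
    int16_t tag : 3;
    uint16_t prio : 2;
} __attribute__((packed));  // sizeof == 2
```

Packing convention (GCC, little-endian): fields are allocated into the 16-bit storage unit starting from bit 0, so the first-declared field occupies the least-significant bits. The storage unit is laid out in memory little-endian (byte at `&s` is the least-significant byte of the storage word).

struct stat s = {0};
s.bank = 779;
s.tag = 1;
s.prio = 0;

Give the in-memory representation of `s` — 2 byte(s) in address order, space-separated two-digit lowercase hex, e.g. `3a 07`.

[0+:11] bank=779 & 0x7ff = 0x30b; word=0x030b
[11+:3] tag=1 & 0x7 = 0x1; word=0x0b0b
[14+:2] prio=0 & 0x3 = 0x0; word=0x0b0b
word = 0x0b0b → little-endian bytes:
  [0]=0x0b  [1]=0x0b

0b 0b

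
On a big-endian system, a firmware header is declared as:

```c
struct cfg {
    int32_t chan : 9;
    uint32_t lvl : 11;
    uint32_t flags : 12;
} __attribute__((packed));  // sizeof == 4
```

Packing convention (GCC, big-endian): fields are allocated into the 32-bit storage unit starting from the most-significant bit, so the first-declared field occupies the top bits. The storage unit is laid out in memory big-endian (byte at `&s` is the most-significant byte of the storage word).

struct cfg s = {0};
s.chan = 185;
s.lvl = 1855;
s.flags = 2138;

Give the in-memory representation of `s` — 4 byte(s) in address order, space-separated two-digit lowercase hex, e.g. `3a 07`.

chan:9 = 185 → 0xb9 << 23 → word 0x5c800000
lvl:11 = 1855 → 0x73f << 12 → word 0x5cf3f000
flags:12 = 2138 → 0x85a << 0 → word 0x5cf3f85a
word = 0x5cf3f85a → big-endian bytes:
  [0]=0x5c  [1]=0xf3  [2]=0xf8  [3]=0x5a

5c f3 f8 5a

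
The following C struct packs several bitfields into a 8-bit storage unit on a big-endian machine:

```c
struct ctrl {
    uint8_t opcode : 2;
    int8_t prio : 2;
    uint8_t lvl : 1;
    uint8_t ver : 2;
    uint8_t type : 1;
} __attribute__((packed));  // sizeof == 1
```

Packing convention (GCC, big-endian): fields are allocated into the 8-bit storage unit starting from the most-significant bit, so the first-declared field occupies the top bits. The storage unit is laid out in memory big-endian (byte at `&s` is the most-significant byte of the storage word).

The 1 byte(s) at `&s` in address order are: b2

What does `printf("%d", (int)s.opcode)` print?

[0]=0xb2 (big-endian) → word 0xb2
opcode:2 @ bit 6 → (0xb2>>6)&0x3 = 0x2  ←
prio:2 @ bit 4 → (0xb2>>4)&0x3 = 0x3
lvl:1 @ bit 3 → (0xb2>>3)&0x1 = 0x0
ver:2 @ bit 1 → (0xb2>>1)&0x3 = 0x1
type:1 @ bit 0 → (0xb2>>0)&0x1 = 0x0

2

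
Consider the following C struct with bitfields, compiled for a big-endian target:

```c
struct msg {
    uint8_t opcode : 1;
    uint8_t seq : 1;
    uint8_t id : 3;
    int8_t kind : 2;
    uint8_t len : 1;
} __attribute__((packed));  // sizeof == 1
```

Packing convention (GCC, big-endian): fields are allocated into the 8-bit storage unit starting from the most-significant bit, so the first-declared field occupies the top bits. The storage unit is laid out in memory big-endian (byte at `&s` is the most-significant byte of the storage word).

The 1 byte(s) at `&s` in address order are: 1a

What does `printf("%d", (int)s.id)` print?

3

[0]=0x1a (big-endian) → word 0x1a
opcode [7+:1] = (word>>7) & 0x1 = 0
seq [6+:1] = (word>>6) & 0x1 = 0
id [3+:3] = (word>>3) & 0x7 = 3  ←
kind [1+:2] = (word>>1) & 0x3 = 1
len [0+:1] = (word>>0) & 0x1 = 0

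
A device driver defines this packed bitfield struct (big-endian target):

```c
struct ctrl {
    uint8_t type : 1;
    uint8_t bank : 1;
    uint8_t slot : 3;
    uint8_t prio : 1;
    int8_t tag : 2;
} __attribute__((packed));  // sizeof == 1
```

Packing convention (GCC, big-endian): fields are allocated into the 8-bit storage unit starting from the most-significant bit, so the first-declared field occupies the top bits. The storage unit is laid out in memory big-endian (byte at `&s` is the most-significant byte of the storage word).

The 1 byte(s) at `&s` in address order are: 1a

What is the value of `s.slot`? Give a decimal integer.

[0]=0x1a (big-endian) → word 0x1a
type [7+:1] = (word>>7) & 0x1 = 0
bank [6+:1] = (word>>6) & 0x1 = 0
slot [3+:3] = (word>>3) & 0x7 = 3  ←
prio [2+:1] = (word>>2) & 0x1 = 0
tag [0+:2] = (word>>0) & 0x3 = 2

3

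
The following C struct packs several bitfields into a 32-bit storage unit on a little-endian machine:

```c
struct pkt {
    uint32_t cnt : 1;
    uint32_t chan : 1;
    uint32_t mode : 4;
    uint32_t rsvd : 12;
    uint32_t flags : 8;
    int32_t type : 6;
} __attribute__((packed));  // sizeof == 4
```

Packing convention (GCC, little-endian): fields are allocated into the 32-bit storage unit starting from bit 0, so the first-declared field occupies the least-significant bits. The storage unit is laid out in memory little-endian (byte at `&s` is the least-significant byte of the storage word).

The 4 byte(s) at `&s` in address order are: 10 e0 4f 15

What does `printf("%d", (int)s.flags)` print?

83

[0]=0x10 [1]=0xe0 [2]=0x4f [3]=0x15 (little-endian) → word 0x154fe010
cnt:1 @ bit 0 → (0x154fe010>>0)&0x1 = 0x0
chan:1 @ bit 1 → (0x154fe010>>1)&0x1 = 0x0
mode:4 @ bit 2 → (0x154fe010>>2)&0xf = 0x4
rsvd:12 @ bit 6 → (0x154fe010>>6)&0xfff = 0xf80
flags:8 @ bit 18 → (0x154fe010>>18)&0xff = 0x53  ←
type:6 @ bit 26 → (0x154fe010>>26)&0x3f = 0x5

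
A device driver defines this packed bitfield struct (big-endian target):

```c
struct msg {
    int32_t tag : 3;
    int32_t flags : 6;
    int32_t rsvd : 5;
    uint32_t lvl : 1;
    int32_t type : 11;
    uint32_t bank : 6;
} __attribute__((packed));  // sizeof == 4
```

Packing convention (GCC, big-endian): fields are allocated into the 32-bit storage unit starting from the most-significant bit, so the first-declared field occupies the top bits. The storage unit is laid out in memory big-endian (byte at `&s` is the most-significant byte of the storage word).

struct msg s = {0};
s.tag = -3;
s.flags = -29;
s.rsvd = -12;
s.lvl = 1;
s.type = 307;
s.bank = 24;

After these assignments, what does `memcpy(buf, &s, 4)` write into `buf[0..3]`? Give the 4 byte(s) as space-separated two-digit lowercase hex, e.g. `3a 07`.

b1 d2 4c d8

tag (3b) val=-3 bits=0x5 at bit 29: 0xa0000000
flags (6b) val=-29 bits=0x23 at bit 23: 0xb1800000
rsvd (5b) val=-12 bits=0x14 at bit 18: 0xb1d00000
lvl (1b) val=1 bits=0x1 at bit 17: 0xb1d20000
type (11b) val=307 bits=0x133 at bit 6: 0xb1d24cc0
bank (6b) val=24 bits=0x18 at bit 0: 0xb1d24cd8
word = 0xb1d24cd8 → big-endian bytes:
  [0]=0xb1  [1]=0xd2  [2]=0x4c  [3]=0xd8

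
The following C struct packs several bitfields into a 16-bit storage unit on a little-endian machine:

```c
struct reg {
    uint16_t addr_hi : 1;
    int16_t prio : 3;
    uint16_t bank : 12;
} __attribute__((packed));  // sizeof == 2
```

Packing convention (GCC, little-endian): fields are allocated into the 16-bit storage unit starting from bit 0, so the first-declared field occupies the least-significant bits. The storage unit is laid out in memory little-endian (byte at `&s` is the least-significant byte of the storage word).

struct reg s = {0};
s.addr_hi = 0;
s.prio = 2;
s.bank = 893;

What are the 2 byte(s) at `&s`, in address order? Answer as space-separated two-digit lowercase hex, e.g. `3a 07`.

d4 37

addr_hi (1b) val=0 bits=0x0 at bit 0: 0x0000
prio (3b) val=2 bits=0x2 at bit 1: 0x0004
bank (12b) val=893 bits=0x37d at bit 4: 0x37d4
word = 0x37d4 → little-endian bytes:
  [0]=0xd4  [1]=0x37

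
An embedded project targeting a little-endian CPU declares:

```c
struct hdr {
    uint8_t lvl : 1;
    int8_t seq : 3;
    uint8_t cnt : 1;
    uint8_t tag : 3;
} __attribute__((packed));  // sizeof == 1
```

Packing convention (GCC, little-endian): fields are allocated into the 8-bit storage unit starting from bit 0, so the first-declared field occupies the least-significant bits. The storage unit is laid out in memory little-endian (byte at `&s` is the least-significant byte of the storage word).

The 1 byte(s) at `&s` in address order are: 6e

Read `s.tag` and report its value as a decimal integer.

3

[0]=0x6e (little-endian) → word 0x6e
lvl [0+:1] = (word>>0) & 0x1 = 0
seq [1+:3] = (word>>1) & 0x7 = 7
cnt [4+:1] = (word>>4) & 0x1 = 0
tag [5+:3] = (word>>5) & 0x7 = 3  ←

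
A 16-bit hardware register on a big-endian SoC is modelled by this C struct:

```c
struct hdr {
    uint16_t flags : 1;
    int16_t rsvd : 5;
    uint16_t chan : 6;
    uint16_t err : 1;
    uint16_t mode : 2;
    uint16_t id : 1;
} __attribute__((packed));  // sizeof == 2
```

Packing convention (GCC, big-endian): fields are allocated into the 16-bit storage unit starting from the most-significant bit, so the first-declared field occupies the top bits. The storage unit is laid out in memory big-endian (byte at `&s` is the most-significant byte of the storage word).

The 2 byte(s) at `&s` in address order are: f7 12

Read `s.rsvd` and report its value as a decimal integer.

[0]=0xf7 [1]=0x12 (big-endian) → word 0xf712
flags [15+:1] = (word>>15) & 0x1 = 1
rsvd [10+:5] = (word>>10) & 0x1f = 29  ←
chan [4+:6] = (word>>4) & 0x3f = 49
err [3+:1] = (word>>3) & 0x1 = 0
mode [1+:2] = (word>>1) & 0x3 = 1
id [0+:1] = (word>>0) & 0x1 = 0
rsvd signed 5b, MSB=1: 29 - 32 = -3

-3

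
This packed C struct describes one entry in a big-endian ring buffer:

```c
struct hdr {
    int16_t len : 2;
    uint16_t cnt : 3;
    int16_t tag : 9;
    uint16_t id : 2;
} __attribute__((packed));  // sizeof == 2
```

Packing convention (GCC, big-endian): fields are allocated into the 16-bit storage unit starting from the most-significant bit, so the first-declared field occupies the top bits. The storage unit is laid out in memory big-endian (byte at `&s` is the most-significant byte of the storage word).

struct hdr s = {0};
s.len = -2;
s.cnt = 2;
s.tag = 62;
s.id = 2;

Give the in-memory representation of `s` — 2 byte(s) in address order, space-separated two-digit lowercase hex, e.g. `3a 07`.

90 fa

[14+:2] len=-2 & 0x3 = 0x2; word=0x8000
[11+:3] cnt=2 & 0x7 = 0x2; word=0x9000
[2+:9] tag=62 & 0x1ff = 0x3e; word=0x90f8
[0+:2] id=2 & 0x3 = 0x2; word=0x90fa
word = 0x90fa → big-endian bytes:
  [0]=0x90  [1]=0xfa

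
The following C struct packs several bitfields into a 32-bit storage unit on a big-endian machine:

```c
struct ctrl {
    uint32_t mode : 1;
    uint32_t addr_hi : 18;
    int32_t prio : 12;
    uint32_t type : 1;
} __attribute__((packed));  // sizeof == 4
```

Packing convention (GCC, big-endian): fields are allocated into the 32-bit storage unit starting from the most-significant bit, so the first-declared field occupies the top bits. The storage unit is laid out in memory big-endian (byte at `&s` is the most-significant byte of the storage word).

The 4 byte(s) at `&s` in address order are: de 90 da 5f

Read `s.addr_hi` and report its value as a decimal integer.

193670

[0]=0xde [1]=0x90 [2]=0xda [3]=0x5f (big-endian) → word 0xde90da5f
mode:1 @ bit 31 → (0xde90da5f>>31)&0x1 = 0x1
addr_hi:18 @ bit 13 → (0xde90da5f>>13)&0x3ffff = 0x2f486  ←
prio:12 @ bit 1 → (0xde90da5f>>1)&0xfff = 0xd2f
type:1 @ bit 0 → (0xde90da5f>>0)&0x1 = 0x1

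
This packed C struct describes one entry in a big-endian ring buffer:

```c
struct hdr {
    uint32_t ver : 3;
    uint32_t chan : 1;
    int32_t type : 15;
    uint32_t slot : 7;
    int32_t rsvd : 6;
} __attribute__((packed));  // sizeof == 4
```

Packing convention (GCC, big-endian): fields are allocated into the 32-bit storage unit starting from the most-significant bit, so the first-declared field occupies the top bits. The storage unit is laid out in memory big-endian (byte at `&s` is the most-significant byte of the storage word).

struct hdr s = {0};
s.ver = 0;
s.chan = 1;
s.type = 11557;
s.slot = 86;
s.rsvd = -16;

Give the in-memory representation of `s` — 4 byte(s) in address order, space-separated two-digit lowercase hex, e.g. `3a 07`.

ver (3b) val=0 bits=0x0 at bit 29: 0x00000000
chan (1b) val=1 bits=0x1 at bit 28: 0x10000000
type (15b) val=11557 bits=0x2d25 at bit 13: 0x15a4a000
slot (7b) val=86 bits=0x56 at bit 6: 0x15a4b580
rsvd (6b) val=-16 bits=0x30 at bit 0: 0x15a4b5b0
word = 0x15a4b5b0 → big-endian bytes:
  [0]=0x15  [1]=0xa4  [2]=0xb5  [3]=0xb0

15 a4 b5 b0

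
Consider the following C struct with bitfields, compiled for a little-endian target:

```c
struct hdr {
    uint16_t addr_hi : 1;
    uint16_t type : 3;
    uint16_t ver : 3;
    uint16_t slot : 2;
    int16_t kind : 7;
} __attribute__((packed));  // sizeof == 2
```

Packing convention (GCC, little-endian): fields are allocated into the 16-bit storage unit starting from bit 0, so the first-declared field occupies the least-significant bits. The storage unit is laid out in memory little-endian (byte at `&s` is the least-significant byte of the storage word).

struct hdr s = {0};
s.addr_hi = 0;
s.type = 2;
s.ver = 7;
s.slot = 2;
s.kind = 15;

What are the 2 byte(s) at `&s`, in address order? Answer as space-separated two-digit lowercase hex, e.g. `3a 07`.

addr_hi (1b) val=0 bits=0x0 at bit 0: 0x0000
type (3b) val=2 bits=0x2 at bit 1: 0x0004
ver (3b) val=7 bits=0x7 at bit 4: 0x0074
slot (2b) val=2 bits=0x2 at bit 7: 0x0174
kind (7b) val=15 bits=0xf at bit 9: 0x1f74
word = 0x1f74 → little-endian bytes:
  [0]=0x74  [1]=0x1f

74 1f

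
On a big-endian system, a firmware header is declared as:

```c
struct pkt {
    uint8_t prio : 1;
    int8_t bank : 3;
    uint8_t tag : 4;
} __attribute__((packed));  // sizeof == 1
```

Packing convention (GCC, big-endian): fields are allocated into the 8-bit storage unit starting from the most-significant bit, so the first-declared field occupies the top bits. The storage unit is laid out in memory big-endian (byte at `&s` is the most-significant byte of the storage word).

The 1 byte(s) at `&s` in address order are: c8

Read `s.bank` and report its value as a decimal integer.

-4

[0]=0xc8 (big-endian) → word 0xc8
prio:1 @ bit 7 → (0xc8>>7)&0x1 = 0x1
bank:3 @ bit 4 → (0xc8>>4)&0x7 = 0x4  ←
tag:4 @ bit 0 → (0xc8>>0)&0xf = 0x8
bank signed 3b, MSB=1: 4 - 8 = -4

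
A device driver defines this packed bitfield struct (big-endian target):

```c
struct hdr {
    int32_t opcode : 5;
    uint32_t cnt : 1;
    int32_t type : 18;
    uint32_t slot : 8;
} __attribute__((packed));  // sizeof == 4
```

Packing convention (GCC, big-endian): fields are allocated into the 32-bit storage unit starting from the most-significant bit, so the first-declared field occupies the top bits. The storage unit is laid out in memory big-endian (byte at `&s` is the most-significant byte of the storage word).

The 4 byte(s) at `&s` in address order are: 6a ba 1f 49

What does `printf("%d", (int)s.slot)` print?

73

[0]=0x6a [1]=0xba [2]=0x1f [3]=0x49 (big-endian) → word 0x6aba1f49
opcode [27+:5] = (word>>27) & 0x1f = 13
cnt [26+:1] = (word>>26) & 0x1 = 0
type [8+:18] = (word>>8) & 0x3ffff = 178719
slot [0+:8] = (word>>0) & 0xff = 73  ←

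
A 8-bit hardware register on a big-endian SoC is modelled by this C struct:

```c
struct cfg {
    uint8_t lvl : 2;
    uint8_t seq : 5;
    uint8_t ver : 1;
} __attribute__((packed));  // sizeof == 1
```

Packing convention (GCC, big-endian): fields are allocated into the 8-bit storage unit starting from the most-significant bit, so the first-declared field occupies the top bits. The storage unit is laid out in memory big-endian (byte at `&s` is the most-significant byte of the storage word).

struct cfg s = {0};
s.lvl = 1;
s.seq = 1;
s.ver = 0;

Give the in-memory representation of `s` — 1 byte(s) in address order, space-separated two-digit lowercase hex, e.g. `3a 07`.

42

lvl:2 = 1 → 0x1 << 6 → word 0x40
seq:5 = 1 → 0x1 << 1 → word 0x42
ver:1 = 0 → 0x0 << 0 → word 0x42
word = 0x42 → big-endian bytes:
  [0]=0x42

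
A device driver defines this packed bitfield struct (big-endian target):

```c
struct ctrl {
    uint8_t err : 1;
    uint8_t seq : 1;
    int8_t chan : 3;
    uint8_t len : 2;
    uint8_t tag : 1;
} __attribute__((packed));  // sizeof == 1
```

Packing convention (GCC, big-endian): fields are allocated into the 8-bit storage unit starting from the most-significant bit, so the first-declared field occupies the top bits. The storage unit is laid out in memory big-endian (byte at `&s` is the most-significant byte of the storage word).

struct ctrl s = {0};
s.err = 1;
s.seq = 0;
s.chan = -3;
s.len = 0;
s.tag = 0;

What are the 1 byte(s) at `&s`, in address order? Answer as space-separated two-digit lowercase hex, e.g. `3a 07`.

a8

err:1 = 1 → 0x1 << 7 → word 0x80
seq:1 = 0 → 0x0 << 6 → word 0x80
chan:3 = -3 → 0x5 << 3 → word 0xa8
len:2 = 0 → 0x0 << 1 → word 0xa8
tag:1 = 0 → 0x0 << 0 → word 0xa8
word = 0xa8 → big-endian bytes:
  [0]=0xa8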